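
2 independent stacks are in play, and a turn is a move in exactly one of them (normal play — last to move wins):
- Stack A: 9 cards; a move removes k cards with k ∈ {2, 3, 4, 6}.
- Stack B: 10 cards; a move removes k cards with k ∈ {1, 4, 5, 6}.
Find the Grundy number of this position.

1

For stack A, compute g(0), g(1), … with moves {2, 3, 4, 6}:
k:     0  1  2  3  4  5  6  7  8  9
g(k):  0  0  1  1  2  2  3  3  0  0
So g(9) = 0.
Grundy values for stack B (subtraction set {1, 4, 5, 6}):
k:     0  1  2  3  4  5  6  7  8  9 10
g(k):  0  1  0  1  2  3  2  3  4  0  1
So g(10) = 1.
By the Sprague-Grundy theorem, the Grundy value of a sum of independent games is the XOR of the component values.
Combined value = 0 ⊕ 1 = 1.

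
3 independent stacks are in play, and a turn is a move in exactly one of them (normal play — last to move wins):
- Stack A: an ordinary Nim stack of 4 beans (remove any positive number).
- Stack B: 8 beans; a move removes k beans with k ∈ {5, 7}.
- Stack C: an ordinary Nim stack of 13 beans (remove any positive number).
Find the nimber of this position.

8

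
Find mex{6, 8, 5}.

0 is not in the set, so the mex is 0.

0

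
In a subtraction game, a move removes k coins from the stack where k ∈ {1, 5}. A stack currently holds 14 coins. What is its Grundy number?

Grundy values for subtraction set {1, 5}:
k:     0  1  2  3  4  5  6  7  8  9 10 11 12 13 14
g(k):  0  1  0  1  0  1  0  1  0  1  0  1  0  1  0
So g(14) = 0.

0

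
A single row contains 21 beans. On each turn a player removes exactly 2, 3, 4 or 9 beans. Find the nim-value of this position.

1

Compute g(0), g(1), … for moves {2, 3, 4, 9}:
k:     0  1  2  3  4  5  6  7  8  9 10 11 12 13 14 15 16 17 18 19 20 21
g(k):  0  0  1  1  2  2  0  0  1  1  2  2  0  0  1  1  2  2  0  0  1  1
So g(21) = 1.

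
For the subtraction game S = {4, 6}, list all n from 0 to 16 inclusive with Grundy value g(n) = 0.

0, 1, 2, 3, 10, 11, 12, 13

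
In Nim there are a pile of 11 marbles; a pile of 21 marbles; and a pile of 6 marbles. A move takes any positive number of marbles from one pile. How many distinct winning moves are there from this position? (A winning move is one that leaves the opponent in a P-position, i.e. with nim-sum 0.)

Nim-sum: 11 ^ 21 ^ 6 = 24.
The overall nim-sum is X = 24. A pile of size p has a winning move iff p XOR X < p (reduce it to p XOR X).
  11: 11 XOR 24 = 19 ≥ 11 — no move.
  21: 21 XOR 24 = 13 < 21 — winning move (to 13).
  6: 6 XOR 24 = 30 ≥ 6 — no move.
That gives 1 winning move.

1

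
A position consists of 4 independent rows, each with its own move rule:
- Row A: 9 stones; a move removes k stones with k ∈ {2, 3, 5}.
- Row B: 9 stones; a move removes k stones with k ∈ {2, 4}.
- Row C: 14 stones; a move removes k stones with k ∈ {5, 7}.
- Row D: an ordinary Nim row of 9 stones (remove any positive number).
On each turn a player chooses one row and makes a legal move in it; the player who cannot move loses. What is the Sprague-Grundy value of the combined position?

9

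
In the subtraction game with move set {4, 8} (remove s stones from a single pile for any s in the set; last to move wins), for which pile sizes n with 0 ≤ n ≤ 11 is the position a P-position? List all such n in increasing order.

0, 1, 2, 3

Build the Grundy sequence with g(k) = mex{g(k−s) : s ∈ {4, 8}, s ≤ k}:
k:     0  1  2  3  4  5  6  7  8  9 10 11
g(k):  0  0  0  0  1  1  1  1  2  2  2  2
The P-positions (g = 0) in 0..11 are 0, 1, 2, 3.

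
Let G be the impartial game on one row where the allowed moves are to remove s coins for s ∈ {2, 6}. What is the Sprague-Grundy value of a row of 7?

Build the Grundy sequence with g(k) = mex{g(k−s) : s ∈ {2, 6}, s ≤ k}:
g(0) = mex{} = 0
g(1) = mex{} = 0
g(2) = mex{0} = 1
g(3) = mex{0} = 1
g(4) = mex{1} = 0
g(5) = mex{1} = 0
g(6) = mex{0} = 1
g(7) = mex{0} = 1
So g(7) = 1.

1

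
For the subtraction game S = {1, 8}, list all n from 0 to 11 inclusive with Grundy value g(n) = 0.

Grundy values for subtraction set {1, 8}:
k:     0  1  2  3  4  5  6  7  8  9 10 11
g(k):  0  1  0  1  0  1  0  1  2  0  1  0
The P-positions (g = 0) in 0..11 are 0, 2, 4, 6, 9, 11.

0, 2, 4, 6, 9, 11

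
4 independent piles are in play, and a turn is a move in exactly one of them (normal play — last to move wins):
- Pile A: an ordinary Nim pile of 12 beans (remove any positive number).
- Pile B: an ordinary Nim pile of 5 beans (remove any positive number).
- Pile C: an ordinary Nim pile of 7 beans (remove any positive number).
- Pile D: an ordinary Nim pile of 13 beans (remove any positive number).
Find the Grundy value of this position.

Pile A is a plain Nim pile of size 12, so its Grundy value is 12.
Pile B is a plain Nim pile of size 5, so its Grundy value is 5.
Pile C is a plain Nim pile of size 7, so its Grundy value is 7.
Pile D is a plain Nim pile of size 13, so its Grundy value is 13.
By the Sprague-Grundy theorem, the Grundy value of a sum of independent games is the XOR of the component values.
Combined value = 12 ⊕ 5 ⊕ 7 ⊕ 13 = 3.

3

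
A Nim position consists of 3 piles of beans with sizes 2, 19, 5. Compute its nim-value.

20

Nim-sum: 2 XOR 19 XOR 5 = 20.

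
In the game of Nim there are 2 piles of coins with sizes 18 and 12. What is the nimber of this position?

30

Write each in binary and XOR column by column:
  10010  (18)
  01100  (12)
  -----
  11110  (30)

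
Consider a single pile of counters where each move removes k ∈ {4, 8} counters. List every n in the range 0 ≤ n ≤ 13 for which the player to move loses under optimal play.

0, 1, 2, 3, 12, 13

Compute g(0), g(1), … for moves {4, 8}:
g(0) = mex{} = 0
g(1) = mex{} = 0
g(2) = mex{} = 0
g(3) = mex{} = 0
g(4) = mex{0} = 1
g(5) = mex{0} = 1
g(6) = mex{0} = 1
g(7) = mex{0} = 1
g(8) = mex{0,1} = 2
g(9) = mex{0,1} = 2
g(10) = mex{0,1} = 2
g(11) = mex{0,1} = 2
g(12) = mex{1,2} = 0
g(13) = mex{1,2} = 0
The P-positions (g = 0) in 0..13 are 0, 1, 2, 3, 12, 13.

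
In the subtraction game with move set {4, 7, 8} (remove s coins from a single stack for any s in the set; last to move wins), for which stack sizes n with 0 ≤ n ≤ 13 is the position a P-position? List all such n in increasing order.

Compute g(0), g(1), … for moves {4, 7, 8}:
g(0) = mex{} = 0
g(1) = mex{} = 0
g(2) = mex{} = 0
g(3) = mex{} = 0
g(4) = mex{0} = 1
g(5) = mex{0} = 1
g(6) = mex{0} = 1
g(7) = mex{0} = 1
g(8) = mex{0,1} = 2
g(9) = mex{0,1} = 2
g(10) = mex{0,1} = 2
g(11) = mex{0,1} = 2
g(12) = mex{1,2} = 0
g(13) = mex{1,2} = 0
The P-positions (g = 0) in 0..13 are 0, 1, 2, 3, 12, 13.

0, 1, 2, 3, 12, 13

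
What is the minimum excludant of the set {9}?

0

0 is not in the set, so the mex is 0.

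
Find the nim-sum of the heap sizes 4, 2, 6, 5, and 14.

11

Write each in binary and XOR column by column:
  0100  (4)
  0010  (2)
  0110  (6)
  0101  (5)
  1110  (14)
  ----
  1011  (11)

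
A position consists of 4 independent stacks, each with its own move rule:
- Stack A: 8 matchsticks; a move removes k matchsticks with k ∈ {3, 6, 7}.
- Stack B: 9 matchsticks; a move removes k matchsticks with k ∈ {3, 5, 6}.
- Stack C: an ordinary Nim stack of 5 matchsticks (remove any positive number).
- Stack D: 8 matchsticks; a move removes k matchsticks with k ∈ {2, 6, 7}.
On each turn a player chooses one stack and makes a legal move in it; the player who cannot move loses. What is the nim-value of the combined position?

For stack A, compute g(0), g(1), … with moves {3, 6, 7}:
k:     0  1  2  3  4  5  6  7  8
g(k):  0  0  0  1  1  1  2  2  2
So g(8) = 2.
Grundy values for stack B (subtraction set {3, 5, 6}):
k:     0  1  2  3  4  5  6  7  8  9
g(k):  0  0  0  1  1  1  2  2  2  0
So g(9) = 0.
Stack C is a plain Nim stack of size 5, so its Grundy value is 5.
Build the Grundy sequence for stack D with g(k) = mex{g(k−s) : s ∈ {2, 6, 7}, s ≤ k}:
k:     0  1  2  3  4  5  6  7  8
g(k):  0  0  1  1  0  0  1  1  2
So g(8) = 2.
By the Sprague-Grundy theorem, the Grundy value of a sum of independent games is the XOR of the component values.
Combined value = 2 ⊕ 0 ⊕ 5 ⊕ 2 = 5.

5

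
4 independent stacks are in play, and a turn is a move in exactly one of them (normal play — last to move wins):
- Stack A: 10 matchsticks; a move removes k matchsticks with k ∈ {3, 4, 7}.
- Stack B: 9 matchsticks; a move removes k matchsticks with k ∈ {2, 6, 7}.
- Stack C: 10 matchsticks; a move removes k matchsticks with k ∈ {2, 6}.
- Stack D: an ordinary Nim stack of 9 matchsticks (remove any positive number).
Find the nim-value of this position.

8

Grundy values for stack A (subtraction set {3, 4, 7}):
g(0) = mex{} = 0
g(1) = mex{} = 0
g(2) = mex{} = 0
g(3) = mex{0} = 1
g(4) = mex{0} = 1
g(5) = mex{0} = 1
g(6) = mex{0,1} = 2
g(7) = mex{0,1} = 2
g(8) = mex{0,1} = 2
g(9) = mex{0,1,2} = 3
g(10) = mex{1,2} = 0
So g(10) = 0.
Grundy values for stack B (subtraction set {2, 6, 7}):
k:     0  1  2  3  4  5  6  7  8  9
g(k):  0  0  1  1  0  0  1  1  2  0
So g(9) = 0.
For stack C, compute g(0), g(1), … with moves {2, 6}:
k:     0  1  2  3  4  5  6  7  8  9 10
g(k):  0  0  1  1  0  0  1  1  0  0  1
So g(10) = 1.
Stack D is a plain Nim stack of size 9, so its Grundy value is 9.
The value of a disjunctive sum is the nim-sum of the parts.
Combined value = 0 XOR 0 XOR 1 XOR 9 = 8.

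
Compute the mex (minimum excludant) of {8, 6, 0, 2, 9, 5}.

1

0 is in the set but 1 is not, so the mex is 1.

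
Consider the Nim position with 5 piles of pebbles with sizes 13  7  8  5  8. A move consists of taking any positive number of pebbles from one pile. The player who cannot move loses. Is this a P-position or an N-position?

N-position

Compute the nim-sum pairwise:
13 ⊕ 7 = 10
10 ⊕ 8 = 2
2 ⊕ 5 = 7
7 ⊕ 8 = 15
The nim-sum is 15 ≠ 0, so this is an N-position: the player to move can win.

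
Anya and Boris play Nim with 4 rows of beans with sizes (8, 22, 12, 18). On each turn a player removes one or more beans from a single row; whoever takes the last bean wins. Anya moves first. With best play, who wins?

Boris wins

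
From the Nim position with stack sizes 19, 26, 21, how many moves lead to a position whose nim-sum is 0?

Write each in binary and XOR column by column:
  10011  (19)
  11010  (26)
  10101  (21)
  -----
  11100  (28)
The overall nim-sum is X = 28. A stack of size p has a winning move iff p XOR X < p (reduce it to p XOR X).
  19: 19 XOR 28 = 15 < 19 — winning move (to 15).
  26: 26 XOR 28 = 6 < 26 — winning move (to 6).
  21: 21 XOR 28 = 9 < 21 — winning move (to 9).
That gives 3 winning moves.

3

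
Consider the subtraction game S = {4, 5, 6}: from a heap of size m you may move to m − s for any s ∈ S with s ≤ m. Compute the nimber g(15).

Grundy values for subtraction set {4, 5, 6}:
k:     0  1  2  3  4  5  6  7  8  9 10 11 12 13 14 15
g(k):  0  0  0  0  1  1  1  1  2  2  0  0  0  0  1  1
So g(15) = 1.

1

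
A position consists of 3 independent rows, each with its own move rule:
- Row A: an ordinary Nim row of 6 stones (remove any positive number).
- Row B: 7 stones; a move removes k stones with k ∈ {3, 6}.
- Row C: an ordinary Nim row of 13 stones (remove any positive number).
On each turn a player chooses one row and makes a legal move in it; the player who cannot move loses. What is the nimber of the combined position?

9

Row A is a plain Nim row of size 6, so its Grundy value is 6.
For row B, compute g(0), g(1), … with moves {3, 6}:
k:     0  1  2  3  4  5  6  7
g(k):  0  0  0  1  1  1  2  2
So g(7) = 2.
Row C is a plain Nim row of size 13, so its Grundy value is 13.
The value of a disjunctive sum is the nim-sum of the parts.
Combined value = 6 ⊕ 2 ⊕ 13 = 9.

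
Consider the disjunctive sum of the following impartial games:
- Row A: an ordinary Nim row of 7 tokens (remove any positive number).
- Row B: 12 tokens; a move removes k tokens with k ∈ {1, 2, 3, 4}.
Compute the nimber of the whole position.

Row A is a plain Nim row of size 7, so its Grundy value is 7.
Grundy values for row B (subtraction set {1, 2, 3, 4}):
k:     0  1  2  3  4  5  6  7  8  9 10 11 12
g(k):  0  1  2  3  4  0  1  2  3  4  0  1  2
So g(12) = 2.
The value of a disjunctive sum is the nim-sum of the parts.
Combined value = 7 XOR 2 = 5.

5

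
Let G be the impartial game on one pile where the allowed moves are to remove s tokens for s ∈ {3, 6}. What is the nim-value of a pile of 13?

Build the Grundy sequence with g(k) = mex{g(k−s) : s ∈ {3, 6}, s ≤ k}:
g(0) = mex{} = 0
g(1) = mex{} = 0
g(2) = mex{} = 0
g(3) = mex{0} = 1
g(4) = mex{0} = 1
g(5) = mex{0} = 1
g(6) = mex{0,1} = 2
g(7) = mex{0,1} = 2
g(8) = mex{0,1} = 2
g(9) = mex{1,2} = 0
g(10) = mex{1,2} = 0
g(11) = mex{1,2} = 0
g(12) = mex{0,2} = 1
g(13) = mex{0,2} = 1
So g(13) = 1.

1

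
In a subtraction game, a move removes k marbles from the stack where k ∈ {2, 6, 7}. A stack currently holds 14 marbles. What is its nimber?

0

Compute g(0), g(1), … for moves {2, 6, 7}:
k:     0  1  2  3  4  5  6  7  8  9 10 11 12 13 14
g(k):  0  0  1  1  0  0  1  1  2  0  3  1  2  0  0
So g(14) = 0.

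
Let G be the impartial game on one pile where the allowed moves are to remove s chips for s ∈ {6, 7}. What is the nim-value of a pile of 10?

Compute g(0), g(1), … for moves {6, 7}:
g(0) = mex{} = 0
g(1) = mex{} = 0
g(2) = mex{} = 0
g(3) = mex{} = 0
g(4) = mex{} = 0
g(5) = mex{} = 0
g(6) = mex{0} = 1
g(7) = mex{0} = 1
g(8) = mex{0} = 1
g(9) = mex{0} = 1
g(10) = mex{0} = 1
So g(10) = 1.

1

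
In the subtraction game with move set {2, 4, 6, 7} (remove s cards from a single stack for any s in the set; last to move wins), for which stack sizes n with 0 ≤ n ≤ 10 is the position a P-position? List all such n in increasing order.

0, 1, 9, 10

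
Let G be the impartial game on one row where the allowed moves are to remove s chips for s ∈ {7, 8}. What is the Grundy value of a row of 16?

0

Compute g(0), g(1), … for moves {7, 8}:
k:     0  1  2  3  4  5  6  7  8  9 10 11 12 13 14 15 16
g(k):  0  0  0  0  0  0  0  1  1  1  1  1  1  1  2  0  0
So g(16) = 0.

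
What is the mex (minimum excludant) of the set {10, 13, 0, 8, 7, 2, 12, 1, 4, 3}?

The values 0, 1, 2, 3, 4 are all present; 5 is the first non-negative integer missing from the set.

5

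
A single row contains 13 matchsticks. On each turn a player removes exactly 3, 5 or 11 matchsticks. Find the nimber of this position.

1

Compute g(0), g(1), … for moves {3, 5, 11}:
g(0) = mex{} = 0
g(1) = mex{} = 0
g(2) = mex{} = 0
g(3) = mex{0} = 1
g(4) = mex{0} = 1
g(5) = mex{0} = 1
g(6) = mex{0,1} = 2
g(7) = mex{0,1} = 2
g(8) = mex{1} = 0
g(9) = mex{1,2} = 0
g(10) = mex{1,2} = 0
g(11) = mex{0,2} = 1
g(12) = mex{0,2} = 1
g(13) = mex{0} = 1
So g(13) = 1.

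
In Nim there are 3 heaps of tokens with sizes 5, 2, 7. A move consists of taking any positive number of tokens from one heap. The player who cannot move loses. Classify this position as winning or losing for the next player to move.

Losing position

Bitwise XOR of the heap sizes:
  101  (5)
  010  (2)
  111  (7)
  ---
  000  (0)
The nim-sum is 0, so this is a P-position: the player to move is in a losing position under optimal play.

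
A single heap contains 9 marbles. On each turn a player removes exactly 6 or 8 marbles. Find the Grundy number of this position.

Compute g(0), g(1), … for moves {6, 8}:
g(0) = mex{} = 0
g(1) = mex{} = 0
g(2) = mex{} = 0
g(3) = mex{} = 0
g(4) = mex{} = 0
g(5) = mex{} = 0
g(6) = mex{0} = 1
g(7) = mex{0} = 1
g(8) = mex{0} = 1
g(9) = mex{0} = 1
So g(9) = 1.

1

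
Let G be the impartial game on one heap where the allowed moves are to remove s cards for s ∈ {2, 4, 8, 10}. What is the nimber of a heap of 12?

0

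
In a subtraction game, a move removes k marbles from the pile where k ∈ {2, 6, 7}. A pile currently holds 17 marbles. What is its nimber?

Grundy values for subtraction set {2, 6, 7}:
k:     0  1  2  3  4  5  6  7  8  9 10 11 12 13 14 15 16 17
g(k):  0  0  1  1  0  0  1  1  2  0  3  1  2  0  0  1  1  0
So g(17) = 0.

0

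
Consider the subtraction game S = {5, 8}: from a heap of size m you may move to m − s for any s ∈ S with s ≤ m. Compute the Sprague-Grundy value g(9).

1

Grundy values for subtraction set {5, 8}:
g(0) = mex{} = 0
g(1) = mex{} = 0
g(2) = mex{} = 0
g(3) = mex{} = 0
g(4) = mex{} = 0
g(5) = mex{0} = 1
g(6) = mex{0} = 1
g(7) = mex{0} = 1
g(8) = mex{0} = 1
g(9) = mex{0} = 1
So g(9) = 1.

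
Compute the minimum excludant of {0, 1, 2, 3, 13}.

4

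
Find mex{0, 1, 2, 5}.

3

The values 0, 1, 2 are all present; 3 is the first non-negative integer missing from the set.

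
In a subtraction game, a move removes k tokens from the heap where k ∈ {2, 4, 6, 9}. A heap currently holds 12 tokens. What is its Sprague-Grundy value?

Compute g(0), g(1), … for moves {2, 4, 6, 9}:
g(0) = mex{} = 0
g(1) = mex{} = 0
g(2) = mex{0} = 1
g(3) = mex{0} = 1
g(4) = mex{0,1} = 2
g(5) = mex{0,1} = 2
g(6) = mex{0,1,2} = 3
g(7) = mex{0,1,2} = 3
g(8) = mex{1,2,3} = 0
g(9) = mex{0,1,2,3} = 4
g(10) = mex{0,2,3} = 1
g(11) = mex{1,2,3,4} = 0
g(12) = mex{0,1,3} = 2
So g(12) = 2.

2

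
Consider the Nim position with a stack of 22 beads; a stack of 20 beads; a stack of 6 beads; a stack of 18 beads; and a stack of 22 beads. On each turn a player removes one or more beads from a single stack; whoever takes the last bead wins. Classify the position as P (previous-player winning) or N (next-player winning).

Nim-sum: 22 ^ 20 ^ 6 ^ 18 ^ 22 = 0.
The nim-sum is 0, so this is a P-position: the player to move is in a losing position under optimal play.

P-position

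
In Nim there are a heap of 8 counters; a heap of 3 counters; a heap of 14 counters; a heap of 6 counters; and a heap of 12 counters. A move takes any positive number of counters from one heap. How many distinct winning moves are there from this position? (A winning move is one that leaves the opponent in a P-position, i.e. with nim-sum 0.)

3

Nim-sum: 8 XOR 3 XOR 14 XOR 6 XOR 12 = 15.
The overall nim-sum is X = 15. A heap of size p has a winning move iff p XOR X < p (reduce it to p XOR X).
  8: 8 XOR 15 = 7 < 8 — winning move (to 7).
  3: 3 XOR 15 = 12 ≥ 3 — no move.
  14: 14 XOR 15 = 1 < 14 — winning move (to 1).
  6: 6 XOR 15 = 9 ≥ 6 — no move.
  12: 12 XOR 15 = 3 < 12 — winning move (to 3).
That gives 3 winning moves.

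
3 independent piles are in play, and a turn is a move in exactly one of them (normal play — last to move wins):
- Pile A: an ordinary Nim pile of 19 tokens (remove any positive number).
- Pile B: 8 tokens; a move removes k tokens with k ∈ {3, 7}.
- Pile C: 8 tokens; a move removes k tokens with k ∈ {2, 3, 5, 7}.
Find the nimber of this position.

Pile A is a plain Nim pile of size 19, so its Grundy value is 19.
For pile B, compute g(0), g(1), … with moves {3, 7}:
g(0) = mex{} = 0
g(1) = mex{} = 0
g(2) = mex{} = 0
g(3) = mex{0} = 1
g(4) = mex{0} = 1
g(5) = mex{0} = 1
g(6) = mex{1} = 0
g(7) = mex{0,1} = 2
g(8) = mex{0,1} = 2
So g(8) = 2.
Grundy values for pile C (subtraction set {2, 3, 5, 7}):
g(0) = mex{} = 0
g(1) = mex{} = 0
g(2) = mex{0} = 1
g(3) = mex{0} = 1
g(4) = mex{0,1} = 2
g(5) = mex{0,1} = 2
g(6) = mex{0,1,2} = 3
g(7) = mex{0,1,2} = 3
g(8) = mex{0,1,2,3} = 4
So g(8) = 4.
The value of a disjunctive sum is the nim-sum of the parts.
Combined value = 19 XOR 2 XOR 4 = 21.

21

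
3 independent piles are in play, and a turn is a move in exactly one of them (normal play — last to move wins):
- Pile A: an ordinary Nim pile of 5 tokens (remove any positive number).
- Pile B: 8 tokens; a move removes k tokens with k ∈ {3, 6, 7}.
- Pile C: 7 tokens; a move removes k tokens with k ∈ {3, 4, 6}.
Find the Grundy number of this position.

Pile A is a plain Nim pile of size 5, so its Grundy value is 5.
Grundy values for pile B (subtraction set {3, 6, 7}):
k:     0  1  2  3  4  5  6  7  8
g(k):  0  0  0  1  1  1  2  2  2
So g(8) = 2.
For pile C, compute g(0), g(1), … with moves {3, 4, 6}:
g(0) = mex{} = 0
g(1) = mex{} = 0
g(2) = mex{} = 0
g(3) = mex{0} = 1
g(4) = mex{0} = 1
g(5) = mex{0} = 1
g(6) = mex{0,1} = 2
g(7) = mex{0,1} = 2
So g(7) = 2.
The value of a disjunctive sum is the nim-sum of the parts.
Combined value = 5 ⊕ 2 ⊕ 2 = 5.

5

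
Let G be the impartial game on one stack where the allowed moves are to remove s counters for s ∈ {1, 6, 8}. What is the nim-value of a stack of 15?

Build the Grundy sequence with g(k) = mex{g(k−s) : s ∈ {1, 6, 8}, s ≤ k}:
k:     0  1  2  3  4  5  6  7  8  9 10 11 12 13 14 15
g(k):  0  1  0  1  0  1  2  0  1  0  1  0  1  2  0  1
So g(15) = 1.

1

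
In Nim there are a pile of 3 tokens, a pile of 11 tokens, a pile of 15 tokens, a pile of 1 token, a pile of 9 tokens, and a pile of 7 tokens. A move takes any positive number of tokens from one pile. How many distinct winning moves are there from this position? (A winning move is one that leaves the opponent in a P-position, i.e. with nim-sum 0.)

Nim-sum: 3 ^ 11 ^ 15 ^ 1 ^ 9 ^ 7 = 8.
The overall nim-sum is X = 8. A pile of size p has a winning move iff p XOR X < p (reduce it to p XOR X).
  3: 3 XOR 8 = 11 ≥ 3 — no move.
  11: 11 XOR 8 = 3 < 11 — winning move (to 3).
  15: 15 XOR 8 = 7 < 15 — winning move (to 7).
  1: 1 XOR 8 = 9 ≥ 1 — no move.
  9: 9 XOR 8 = 1 < 9 — winning move (to 1).
  7: 7 XOR 8 = 15 ≥ 7 — no move.
That gives 3 winning moves.

3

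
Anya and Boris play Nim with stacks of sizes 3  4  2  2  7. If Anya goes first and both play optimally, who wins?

Boris wins

In binary:
  011  (3)
  100  (4)
  010  (2)
  010  (2)
  111  (7)
  ---
  000  (0)
The nim-sum is 0, so this is a P-position: the player to move is in a losing position under optimal play; Anya is about to move from it and so loses — Boris wins.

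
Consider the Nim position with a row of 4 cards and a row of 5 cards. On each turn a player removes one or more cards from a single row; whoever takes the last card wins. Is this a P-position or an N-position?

Nim-sum: 4 ⊕ 5 = 1.
The nim-sum is 1 ≠ 0, so this is an N-position: the player to move can win.

N-position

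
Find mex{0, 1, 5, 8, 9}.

The values 0, 1 are all present; 2 is the first non-negative integer missing from the set.

2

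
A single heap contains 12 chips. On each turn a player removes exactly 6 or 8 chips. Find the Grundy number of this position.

2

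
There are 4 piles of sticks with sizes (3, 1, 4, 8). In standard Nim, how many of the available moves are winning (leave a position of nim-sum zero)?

Compute the nim-sum pairwise:
3 XOR 1 = 2
2 XOR 4 = 6
6 XOR 8 = 14
The overall nim-sum is X = 14. A pile of size p has a winning move iff p XOR X < p (reduce it to p XOR X).
  3: 3 XOR 14 = 13 ≥ 3 — no move.
  1: 1 XOR 14 = 15 ≥ 1 — no move.
  4: 4 XOR 14 = 10 ≥ 4 — no move.
  8: 8 XOR 14 = 6 < 8 — winning move (to 6).
That gives 1 winning move.

1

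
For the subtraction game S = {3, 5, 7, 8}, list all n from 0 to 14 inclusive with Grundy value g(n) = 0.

Build the Grundy sequence with g(k) = mex{g(k−s) : s ∈ {3, 5, 7, 8}, s ≤ k}:
k:     0  1  2  3  4  5  6  7  8  9 10 11 12 13 14
g(k):  0  0  0  1  1  1  2  2  2  3  3  0  0  0  1
The P-positions (g = 0) in 0..14 are 0, 1, 2, 11, 12, 13.

0, 1, 2, 11, 12, 13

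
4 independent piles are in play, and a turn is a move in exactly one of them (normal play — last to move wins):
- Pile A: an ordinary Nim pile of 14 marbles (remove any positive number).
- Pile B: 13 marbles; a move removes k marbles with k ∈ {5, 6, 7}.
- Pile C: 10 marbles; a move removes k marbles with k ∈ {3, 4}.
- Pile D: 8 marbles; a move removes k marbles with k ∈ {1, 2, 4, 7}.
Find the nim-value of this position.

13

Pile A is a plain Nim pile of size 14, so its Grundy value is 14.
Grundy values for pile B (subtraction set {5, 6, 7}):
g(0) = mex{} = 0
g(1) = mex{} = 0
g(2) = mex{} = 0
g(3) = mex{} = 0
g(4) = mex{} = 0
g(5) = mex{0} = 1
g(6) = mex{0} = 1
g(7) = mex{0} = 1
g(8) = mex{0} = 1
g(9) = mex{0} = 1
g(10) = mex{0,1} = 2
g(11) = mex{0,1} = 2
g(12) = mex{1} = 0
g(13) = mex{1} = 0
So g(13) = 0.
Grundy values for pile C (subtraction set {3, 4}):
k:     0  1  2  3  4  5  6  7  8  9 10
g(k):  0  0  0  1  1  1  2  0  0  0  1
So g(10) = 1.
Build the Grundy sequence for pile D with g(k) = mex{g(k−s) : s ∈ {1, 2, 4, 7}, s ≤ k}:
g(0) = mex{} = 0
g(1) = mex{0} = 1
g(2) = mex{0,1} = 2
g(3) = mex{1,2} = 0
g(4) = mex{0,2} = 1
g(5) = mex{0,1} = 2
g(6) = mex{1,2} = 0
g(7) = mex{0,2} = 1
g(8) = mex{0,1} = 2
So g(8) = 2.
By the Sprague-Grundy theorem, the Grundy value of a sum of independent games is the XOR of the component values.
Combined value = 14 ⊕ 0 ⊕ 1 ⊕ 2 = 13.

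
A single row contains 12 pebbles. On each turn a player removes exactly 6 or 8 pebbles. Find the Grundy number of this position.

Compute g(0), g(1), … for moves {6, 8}:
k:     0  1  2  3  4  5  6  7  8  9 10 11 12
g(k):  0  0  0  0  0  0  1  1  1  1  1  1  2
So g(12) = 2.

2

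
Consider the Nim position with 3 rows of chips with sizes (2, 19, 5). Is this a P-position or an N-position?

N-position

Write each in binary and XOR column by column:
  00010  (2)
  10011  (19)
  00101  (5)
  -----
  10100  (20)
The nim-sum is 20 ≠ 0, so this is an N-position: the player to move can win.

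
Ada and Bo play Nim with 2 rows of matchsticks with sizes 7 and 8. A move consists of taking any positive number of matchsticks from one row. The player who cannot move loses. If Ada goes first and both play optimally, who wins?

Compute the nim-sum pairwise:
7 ⊕ 8 = 15
The nim-sum is 15 ≠ 0, so this is an N-position: the player to move can win; Ada has a winning move.

Ada wins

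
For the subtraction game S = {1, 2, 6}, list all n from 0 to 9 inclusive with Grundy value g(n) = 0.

0, 3, 7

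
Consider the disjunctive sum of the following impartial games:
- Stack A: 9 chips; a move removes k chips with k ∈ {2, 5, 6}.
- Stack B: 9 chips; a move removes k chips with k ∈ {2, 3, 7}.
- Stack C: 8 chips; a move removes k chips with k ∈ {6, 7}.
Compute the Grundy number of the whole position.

1

Build the Grundy sequence for stack A with g(k) = mex{g(k−s) : s ∈ {2, 5, 6}, s ≤ k}:
g(0) = mex{} = 0
g(1) = mex{} = 0
g(2) = mex{0} = 1
g(3) = mex{0} = 1
g(4) = mex{1} = 0
g(5) = mex{0,1} = 2
g(6) = mex{0} = 1
g(7) = mex{0,1,2} = 3
g(8) = mex{1} = 0
g(9) = mex{0,1,3} = 2
So g(9) = 2.
Build the Grundy sequence for stack B with g(k) = mex{g(k−s) : s ∈ {2, 3, 7}, s ≤ k}:
g(0) = mex{} = 0
g(1) = mex{} = 0
g(2) = mex{0} = 1
g(3) = mex{0} = 1
g(4) = mex{0,1} = 2
g(5) = mex{1} = 0
g(6) = mex{1,2} = 0
g(7) = mex{0,2} = 1
g(8) = mex{0} = 1
g(9) = mex{0,1} = 2
So g(9) = 2.
For stack C, compute g(0), g(1), … with moves {6, 7}:
k:     0  1  2  3  4  5  6  7  8
g(k):  0  0  0  0  0  0  1  1  1
So g(8) = 1.
By the Sprague-Grundy theorem, the Grundy value of a sum of independent games is the XOR of the component values.
Combined value = 2 ⊕ 2 ⊕ 1 = 1.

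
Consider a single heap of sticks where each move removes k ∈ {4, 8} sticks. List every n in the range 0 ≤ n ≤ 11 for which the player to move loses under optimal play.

Grundy values for subtraction set {4, 8}:
g(0) = mex{} = 0
g(1) = mex{} = 0
g(2) = mex{} = 0
g(3) = mex{} = 0
g(4) = mex{0} = 1
g(5) = mex{0} = 1
g(6) = mex{0} = 1
g(7) = mex{0} = 1
g(8) = mex{0,1} = 2
g(9) = mex{0,1} = 2
g(10) = mex{0,1} = 2
g(11) = mex{0,1} = 2
The P-positions (g = 0) in 0..11 are 0, 1, 2, 3.

0, 1, 2, 3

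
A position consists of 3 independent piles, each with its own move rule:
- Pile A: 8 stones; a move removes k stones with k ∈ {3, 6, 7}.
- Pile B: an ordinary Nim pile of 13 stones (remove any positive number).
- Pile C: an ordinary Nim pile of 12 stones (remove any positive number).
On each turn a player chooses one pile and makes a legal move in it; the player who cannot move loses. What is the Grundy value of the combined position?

3

Grundy values for pile A (subtraction set {3, 6, 7}):
k:     0  1  2  3  4  5  6  7  8
g(k):  0  0  0  1  1  1  2  2  2
So g(8) = 2.
Pile B is a plain Nim pile of size 13, so its Grundy value is 13.
Pile C is a plain Nim pile of size 12, so its Grundy value is 12.
The value of a disjunctive sum is the nim-sum of the parts.
Combined value = 2 ⊕ 13 ⊕ 12 = 3.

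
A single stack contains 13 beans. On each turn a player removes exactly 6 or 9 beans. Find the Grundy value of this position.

2

Build the Grundy sequence with g(k) = mex{g(k−s) : s ∈ {6, 9}, s ≤ k}:
g(0) = mex{} = 0
g(1) = mex{} = 0
g(2) = mex{} = 0
g(3) = mex{} = 0
g(4) = mex{} = 0
g(5) = mex{} = 0
g(6) = mex{0} = 1
g(7) = mex{0} = 1
g(8) = mex{0} = 1
g(9) = mex{0} = 1
g(10) = mex{0} = 1
g(11) = mex{0} = 1
g(12) = mex{0,1} = 2
g(13) = mex{0,1} = 2
So g(13) = 2.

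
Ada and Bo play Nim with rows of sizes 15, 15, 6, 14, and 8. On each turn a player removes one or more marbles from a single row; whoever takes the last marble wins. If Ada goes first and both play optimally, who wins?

Write each in binary and XOR column by column:
  1111  (15)
  1111  (15)
  0110  (6)
  1110  (14)
  1000  (8)
  ----
  0000  (0)
The nim-sum is 0, so this is a P-position: the player to move is in a losing position under optimal play; Ada is about to move from it and so loses — Bo wins.

Bo wins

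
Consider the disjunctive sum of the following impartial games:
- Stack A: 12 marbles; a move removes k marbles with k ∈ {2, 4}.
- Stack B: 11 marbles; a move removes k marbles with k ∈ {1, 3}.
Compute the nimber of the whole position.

1

For stack A, compute g(0), g(1), … with moves {2, 4}:
g(0) = mex{} = 0
g(1) = mex{} = 0
g(2) = mex{0} = 1
g(3) = mex{0} = 1
g(4) = mex{0,1} = 2
g(5) = mex{0,1} = 2
g(6) = mex{1,2} = 0
g(7) = mex{1,2} = 0
g(8) = mex{0,2} = 1
g(9) = mex{0,2} = 1
g(10) = mex{0,1} = 2
g(11) = mex{0,1} = 2
g(12) = mex{1,2} = 0
So g(12) = 0.
Build the Grundy sequence for stack B with g(k) = mex{g(k−s) : s ∈ {1, 3}, s ≤ k}:
g(0) = mex{} = 0
g(1) = mex{0} = 1
g(2) = mex{1} = 0
g(3) = mex{0} = 1
g(4) = mex{1} = 0
g(5) = mex{0} = 1
g(6) = mex{1} = 0
g(7) = mex{0} = 1
g(8) = mex{1} = 0
g(9) = mex{0} = 1
g(10) = mex{1} = 0
g(11) = mex{0} = 1
So g(11) = 1.
The value of a disjunctive sum is the nim-sum of the parts.
Combined value = 0 XOR 1 = 1.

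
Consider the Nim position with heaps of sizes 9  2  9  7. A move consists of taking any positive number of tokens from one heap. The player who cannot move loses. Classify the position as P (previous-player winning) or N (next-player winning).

N-position

Bitwise XOR of the heap sizes:
  1001  (9)
  0010  (2)
  1001  (9)
  0111  (7)
  ----
  0101  (5)
The nim-sum is 5 ≠ 0, so this is an N-position: the player to move can win.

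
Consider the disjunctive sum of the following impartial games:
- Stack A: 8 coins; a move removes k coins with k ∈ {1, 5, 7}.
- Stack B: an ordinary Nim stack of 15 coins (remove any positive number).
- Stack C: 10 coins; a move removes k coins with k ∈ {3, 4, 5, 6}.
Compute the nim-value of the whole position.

15

For stack A, compute g(0), g(1), … with moves {1, 5, 7}:
k:     0  1  2  3  4  5  6  7  8
g(k):  0  1  0  1  0  1  0  1  0
So g(8) = 0.
Stack B is a plain Nim stack of size 15, so its Grundy value is 15.
For stack C, compute g(0), g(1), … with moves {3, 4, 5, 6}:
g(0) = mex{} = 0
g(1) = mex{} = 0
g(2) = mex{} = 0
g(3) = mex{0} = 1
g(4) = mex{0} = 1
g(5) = mex{0} = 1
g(6) = mex{0,1} = 2
g(7) = mex{0,1} = 2
g(8) = mex{0,1} = 2
g(9) = mex{1,2} = 0
g(10) = mex{1,2} = 0
So g(10) = 0.
By the Sprague-Grundy theorem, the Grundy value of a sum of independent games is the XOR of the component values.
Combined value = 0 ⊕ 15 ⊕ 0 = 15.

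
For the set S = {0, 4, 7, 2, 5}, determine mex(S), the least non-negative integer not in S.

1

0 is in the set but 1 is not, so the mex is 1.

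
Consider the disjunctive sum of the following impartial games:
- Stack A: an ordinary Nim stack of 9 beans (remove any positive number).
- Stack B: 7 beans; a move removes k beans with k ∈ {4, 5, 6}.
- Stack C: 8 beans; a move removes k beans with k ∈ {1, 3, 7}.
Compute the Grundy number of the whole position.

8

Stack A is a plain Nim stack of size 9, so its Grundy value is 9.
Build the Grundy sequence for stack B with g(k) = mex{g(k−s) : s ∈ {4, 5, 6}, s ≤ k}:
k:     0  1  2  3  4  5  6  7
g(k):  0  0  0  0  1  1  1  1
So g(7) = 1.
Build the Grundy sequence for stack C with g(k) = mex{g(k−s) : s ∈ {1, 3, 7}, s ≤ k}:
k:     0  1  2  3  4  5  6  7  8
g(k):  0  1  0  1  0  1  0  1  0
So g(8) = 0.
By the Sprague-Grundy theorem, the Grundy value of a sum of independent games is the XOR of the component values.
Combined value = 9 XOR 1 XOR 0 = 8.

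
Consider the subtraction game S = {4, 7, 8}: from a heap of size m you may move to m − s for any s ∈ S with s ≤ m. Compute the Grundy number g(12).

Compute g(0), g(1), … for moves {4, 7, 8}:
g(0) = mex{} = 0
g(1) = mex{} = 0
g(2) = mex{} = 0
g(3) = mex{} = 0
g(4) = mex{0} = 1
g(5) = mex{0} = 1
g(6) = mex{0} = 1
g(7) = mex{0} = 1
g(8) = mex{0,1} = 2
g(9) = mex{0,1} = 2
g(10) = mex{0,1} = 2
g(11) = mex{0,1} = 2
g(12) = mex{1,2} = 0
So g(12) = 0.

0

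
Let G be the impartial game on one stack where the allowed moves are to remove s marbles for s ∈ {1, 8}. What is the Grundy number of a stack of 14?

1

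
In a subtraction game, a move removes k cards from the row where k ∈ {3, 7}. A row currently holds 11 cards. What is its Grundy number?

0

Compute g(0), g(1), … for moves {3, 7}:
g(0) = mex{} = 0
g(1) = mex{} = 0
g(2) = mex{} = 0
g(3) = mex{0} = 1
g(4) = mex{0} = 1
g(5) = mex{0} = 1
g(6) = mex{1} = 0
g(7) = mex{0,1} = 2
g(8) = mex{0,1} = 2
g(9) = mex{0} = 1
g(10) = mex{1,2} = 0
g(11) = mex{1,2} = 0
So g(11) = 0.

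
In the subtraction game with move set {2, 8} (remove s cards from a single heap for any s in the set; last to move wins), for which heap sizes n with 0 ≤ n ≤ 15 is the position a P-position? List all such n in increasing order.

Compute g(0), g(1), … for moves {2, 8}:
k:     0  1  2  3  4  5  6  7  8  9 10 11 12 13 14 15
g(k):  0  0  1  1  0  0  1  1  2  2  0  0  1  1  0  0
The P-positions (g = 0) in 0..15 are 0, 1, 4, 5, 10, 11, 14, 15.

0, 1, 4, 5, 10, 11, 14, 15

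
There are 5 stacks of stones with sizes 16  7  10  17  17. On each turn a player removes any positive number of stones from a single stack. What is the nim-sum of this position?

Compute the nim-sum pairwise:
16 XOR 7 = 23
23 XOR 10 = 29
29 XOR 17 = 12
12 XOR 17 = 29

29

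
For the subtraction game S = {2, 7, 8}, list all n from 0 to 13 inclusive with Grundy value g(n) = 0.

0, 1, 4, 5, 10

Grundy values for subtraction set {2, 7, 8}:
k:     0  1  2  3  4  5  6  7  8  9 10 11 12 13
g(k):  0  0  1  1  0  0  1  1  2  2  0  3  1  2
The P-positions (g = 0) in 0..13 are 0, 1, 4, 5, 10.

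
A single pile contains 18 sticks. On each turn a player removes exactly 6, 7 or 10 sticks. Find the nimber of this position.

Build the Grundy sequence with g(k) = mex{g(k−s) : s ∈ {6, 7, 10}, s ≤ k}:
k:     0  1  2  3  4  5  6  7  8  9 10 11 12 13 14 15 16 17 18
g(k):  0  0  0  0  0  0  1  1  1  1  1  1  2  2  2  2  0  0  0
So g(18) = 0.

0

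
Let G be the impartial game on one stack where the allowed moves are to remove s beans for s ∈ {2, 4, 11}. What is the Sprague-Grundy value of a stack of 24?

Build the Grundy sequence with g(k) = mex{g(k−s) : s ∈ {2, 4, 11}, s ≤ k}:
k:     0  1  2  3  4  5  6  7  8  9 10 11 12 13 14 15 16 17 18 19 20 21 22 23 24
g(k):  0  0  1  1  2  2  0  0  1  1  2  2  3  0  0  1  1  2  2  0  0  1  1  2  2
So g(24) = 2.

2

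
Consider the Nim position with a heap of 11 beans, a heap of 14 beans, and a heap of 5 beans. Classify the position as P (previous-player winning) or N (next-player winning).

Nim-sum: 11 XOR 14 XOR 5 = 0.
The nim-sum is 0, so this is a P-position: the player to move is in a losing position under optimal play.

P-position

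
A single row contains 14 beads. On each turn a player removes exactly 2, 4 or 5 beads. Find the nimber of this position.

Build the Grundy sequence with g(k) = mex{g(k−s) : s ∈ {2, 4, 5}, s ≤ k}:
g(0) = mex{} = 0
g(1) = mex{} = 0
g(2) = mex{0} = 1
g(3) = mex{0} = 1
g(4) = mex{0,1} = 2
g(5) = mex{0,1} = 2
g(6) = mex{0,1,2} = 3
g(7) = mex{1,2} = 0
g(8) = mex{1,2,3} = 0
g(9) = mex{0,2} = 1
g(10) = mex{0,2,3} = 1
g(11) = mex{0,1,3} = 2
g(12) = mex{0,1} = 2
g(13) = mex{0,1,2} = 3
g(14) = mex{1,2} = 0
So g(14) = 0.

0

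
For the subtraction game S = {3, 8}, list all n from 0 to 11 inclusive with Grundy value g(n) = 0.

0, 1, 2, 6, 7, 11

Grundy values for subtraction set {3, 8}:
g(0) = mex{} = 0
g(1) = mex{} = 0
g(2) = mex{} = 0
g(3) = mex{0} = 1
g(4) = mex{0} = 1
g(5) = mex{0} = 1
g(6) = mex{1} = 0
g(7) = mex{1} = 0
g(8) = mex{0,1} = 2
g(9) = mex{0} = 1
g(10) = mex{0} = 1
g(11) = mex{1,2} = 0
The P-positions (g = 0) in 0..11 are 0, 1, 2, 6, 7, 11.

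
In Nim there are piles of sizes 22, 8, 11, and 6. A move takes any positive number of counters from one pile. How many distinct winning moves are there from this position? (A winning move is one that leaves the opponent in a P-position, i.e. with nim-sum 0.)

1

Bitwise XOR of the heap sizes:
  10110  (22)
  01000  (8)
  01011  (11)
  00110  (6)
  -----
  10011  (19)
The overall nim-sum is X = 19. A pile of size p has a winning move iff p XOR X < p (reduce it to p XOR X).
  22: 22 XOR 19 = 5 < 22 — winning move (to 5).
  8: 8 XOR 19 = 27 ≥ 8 — no move.
  11: 11 XOR 19 = 24 ≥ 11 — no move.
  6: 6 XOR 19 = 21 ≥ 6 — no move.
That gives 1 winning move.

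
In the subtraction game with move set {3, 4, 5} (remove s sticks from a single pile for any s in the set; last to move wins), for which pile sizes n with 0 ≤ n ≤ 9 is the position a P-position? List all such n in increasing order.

Compute g(0), g(1), … for moves {3, 4, 5}:
g(0) = mex{} = 0
g(1) = mex{} = 0
g(2) = mex{} = 0
g(3) = mex{0} = 1
g(4) = mex{0} = 1
g(5) = mex{0} = 1
g(6) = mex{0,1} = 2
g(7) = mex{0,1} = 2
g(8) = mex{1} = 0
g(9) = mex{1,2} = 0
The P-positions (g = 0) in 0..9 are 0, 1, 2, 8, 9.

0, 1, 2, 8, 9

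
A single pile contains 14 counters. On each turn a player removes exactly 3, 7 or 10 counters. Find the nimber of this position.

0

Build the Grundy sequence with g(k) = mex{g(k−s) : s ∈ {3, 7, 10}, s ≤ k}:
g(0) = mex{} = 0
g(1) = mex{} = 0
g(2) = mex{} = 0
g(3) = mex{0} = 1
g(4) = mex{0} = 1
g(5) = mex{0} = 1
g(6) = mex{1} = 0
g(7) = mex{0,1} = 2
g(8) = mex{0,1} = 2
g(9) = mex{0} = 1
g(10) = mex{0,1,2} = 3
g(11) = mex{0,1,2} = 3
g(12) = mex{0,1} = 2
g(13) = mex{0,1,3} = 2
g(14) = mex{1,2,3} = 0
So g(14) = 0.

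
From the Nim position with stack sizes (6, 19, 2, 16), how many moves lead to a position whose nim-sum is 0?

1

Compute the nim-sum pairwise:
6 ⊕ 19 = 21
21 ⊕ 2 = 23
23 ⊕ 16 = 7
The overall nim-sum is X = 7. A stack of size p has a winning move iff p XOR X < p (reduce it to p XOR X).
  6: 6 XOR 7 = 1 < 6 — winning move (to 1).
  19: 19 XOR 7 = 20 ≥ 19 — no move.
  2: 2 XOR 7 = 5 ≥ 2 — no move.
  16: 16 XOR 7 = 23 ≥ 16 — no move.
That gives 1 winning move.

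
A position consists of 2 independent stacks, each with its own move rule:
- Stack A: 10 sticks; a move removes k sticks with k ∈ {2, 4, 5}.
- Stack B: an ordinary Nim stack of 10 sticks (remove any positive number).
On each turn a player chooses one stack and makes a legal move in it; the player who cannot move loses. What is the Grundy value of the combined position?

Build the Grundy sequence for stack A with g(k) = mex{g(k−s) : s ∈ {2, 4, 5}, s ≤ k}:
k:     0  1  2  3  4  5  6  7  8  9 10
g(k):  0  0  1  1  2  2  3  0  0  1  1
So g(10) = 1.
Stack B is a plain Nim stack of size 10, so its Grundy value is 10.
The value of a disjunctive sum is the nim-sum of the parts.
Combined value = 1 ⊕ 10 = 11.

11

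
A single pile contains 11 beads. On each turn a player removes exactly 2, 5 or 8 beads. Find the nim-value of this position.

0

Grundy values for subtraction set {2, 5, 8}:
k:     0  1  2  3  4  5  6  7  8  9 10 11
g(k):  0  0  1  1  0  2  1  0  2  1  0  0
So g(11) = 0.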